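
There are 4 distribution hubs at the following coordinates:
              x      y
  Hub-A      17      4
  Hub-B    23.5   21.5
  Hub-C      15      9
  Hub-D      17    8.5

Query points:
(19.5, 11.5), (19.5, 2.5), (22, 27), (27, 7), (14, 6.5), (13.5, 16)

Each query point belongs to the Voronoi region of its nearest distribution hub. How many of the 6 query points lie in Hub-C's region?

(19.5, 11.5) — d² to each: Hub-A:62.5, Hub-B:116, Hub-C:26.5, Hub-D:15.25 → nearest is Hub-D
(19.5, 2.5) — d² to each: Hub-A:8.5, Hub-B:377, Hub-C:62.5, Hub-D:42.25 → nearest is Hub-A
(22, 27) — d² to each: Hub-A:554, Hub-B:32.5, Hub-C:373, Hub-D:367.25 → nearest is Hub-B
(27, 7) — d² to each: Hub-A:109, Hub-B:222.5, Hub-C:148, Hub-D:102.25 → nearest is Hub-D
(14, 6.5) — d² to each: Hub-A:15.25, Hub-B:315.25, Hub-C:7.25, Hub-D:13 → nearest is Hub-C
(13.5, 16) — d² to each: Hub-A:156.25, Hub-B:130.25, Hub-C:51.25, Hub-D:68.5 → nearest is Hub-C
2 of the 6 points have Hub-C as nearest.

2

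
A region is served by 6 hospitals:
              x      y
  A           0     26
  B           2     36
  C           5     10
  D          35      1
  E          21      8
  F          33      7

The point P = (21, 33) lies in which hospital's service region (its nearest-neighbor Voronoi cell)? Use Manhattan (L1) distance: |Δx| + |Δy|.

d(P,A) = |21−0| + |33−26| = 21 + 7 = 28
d(P,B) = |21−2| + |33−36| = 19 + 3 = 22
d(P,C) = |21−5| + |33−10| = 16 + 23 = 39
d(P,D) = |21−35| + |33−1| = 14 + 32 = 46
d(P,E) = |21−21| + |33−8| = 0 + 25 = 25
d(P,F) = |21−33| + |33−7| = 12 + 26 = 38
Minimum is at B.

B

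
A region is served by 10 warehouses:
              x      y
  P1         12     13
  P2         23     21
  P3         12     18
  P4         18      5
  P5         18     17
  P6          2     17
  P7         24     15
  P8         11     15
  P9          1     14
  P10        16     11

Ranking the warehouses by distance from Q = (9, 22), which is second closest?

Since √ is increasing, it suffices to compare squared distances:
|QP1|² = (9−12)² + (22−13)² = 9 + 81 = 90
|QP2|² = (9−23)² + (22−21)² = 196 + 1 = 197
|QP3|² = (9−12)² + (22−18)² = 9 + 16 = 25
|QP4|² = (9−18)² + (22−5)² = 81 + 289 = 370
|QP5|² = (9−18)² + (22−17)² = 81 + 25 = 106
|QP6|² = (9−2)² + (22−17)² = 49 + 25 = 74
|QP7|² = (9−24)² + (22−15)² = 225 + 49 = 274
|QP8|² = (9−11)² + (22−15)² = 4 + 49 = 53
|QP9|² = (9−1)² + (22−14)² = 64 + 64 = 128
d²(Q, P10) = (9−16)² + (22−11)² = 49 + 121 = 170
Sorted ascending: P3, P8, P6, … — the second-nearest is P8.

P8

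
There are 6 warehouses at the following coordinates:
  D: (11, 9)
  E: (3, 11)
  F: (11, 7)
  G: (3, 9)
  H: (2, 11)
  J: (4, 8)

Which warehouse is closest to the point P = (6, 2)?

J

Compare squared distances (the ordering matches that of the actual distances):
|PD|² = 25 + 49 = 74
|PE|² = 9 + 81 = 90
|PF|² = 25 + 25 = 50
|PG|² = 9 + 49 = 58
|PH|² = 16 + 81 = 97
|PJ|² = 4 + 36 = 40
J is nearest.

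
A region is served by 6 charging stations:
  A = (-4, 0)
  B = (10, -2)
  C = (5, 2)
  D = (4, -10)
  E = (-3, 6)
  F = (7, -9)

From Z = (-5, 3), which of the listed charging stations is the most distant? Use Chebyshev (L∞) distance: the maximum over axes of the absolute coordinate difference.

d(Z,A) = max(1, 3) = 3
d(Z,B) = max(15, 5) = 15
d(Z,C) = max(10, 1) = 10
d(Z,D) = max(9, 13) = 13
d(Z,E) = max(2, 3) = 3
d(Z,F) = max(12, 12) = 12
The largest is to B.

B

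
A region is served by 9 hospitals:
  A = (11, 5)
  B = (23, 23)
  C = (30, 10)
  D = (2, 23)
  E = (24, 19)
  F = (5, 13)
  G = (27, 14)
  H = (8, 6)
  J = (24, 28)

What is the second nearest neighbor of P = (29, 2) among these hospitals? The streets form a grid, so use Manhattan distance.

d(P,A) = |29−11| + |2−5| = 18 + 3 = 21
d(P,B) = |29−23| + |2−23| = 6 + 21 = 27
d(P,C) = |29−30| + |2−10| = 1 + 8 = 9
d(P,D) = |29−2| + |2−23| = 27 + 21 = 48
d(P,E) = |29−24| + |2−19| = 5 + 17 = 22
d(P,F) = |29−5| + |2−13| = 24 + 11 = 35
d(P,G) = |29−27| + |2−14| = 2 + 12 = 14
d(P,H) = |29−8| + |2−6| = 21 + 4 = 25
d(P,J) = |29−24| + |2−28| = 5 + 26 = 31
Sorted ascending: C, G, A, … — the second-nearest is G.

G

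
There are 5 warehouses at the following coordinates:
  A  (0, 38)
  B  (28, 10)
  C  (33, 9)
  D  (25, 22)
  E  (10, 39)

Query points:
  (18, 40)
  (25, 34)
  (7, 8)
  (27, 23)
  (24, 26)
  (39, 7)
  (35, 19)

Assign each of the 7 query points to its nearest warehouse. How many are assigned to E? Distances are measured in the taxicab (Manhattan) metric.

(18, 40) — d to each: A:20, B:40, C:46, D:25, E:9 → nearest is E
(25, 34) — d to each: A:29, B:27, C:33, D:12, E:20 → nearest is D
(7, 8) — d to each: A:37, B:23, C:27, D:32, E:34 → nearest is B
(27, 23) — d to each: A:42, B:14, C:20, D:3, E:33 → nearest is D
(24, 26) — d to each: A:36, B:20, C:26, D:5, E:27 → nearest is D
(39, 7) — d to each: A:70, B:14, C:8, D:29, E:61 → nearest is C
(35, 19) — d to each: A:54, B:16, C:12, D:13, E:45 → nearest is C
1 of the 7 points has E as nearest.

1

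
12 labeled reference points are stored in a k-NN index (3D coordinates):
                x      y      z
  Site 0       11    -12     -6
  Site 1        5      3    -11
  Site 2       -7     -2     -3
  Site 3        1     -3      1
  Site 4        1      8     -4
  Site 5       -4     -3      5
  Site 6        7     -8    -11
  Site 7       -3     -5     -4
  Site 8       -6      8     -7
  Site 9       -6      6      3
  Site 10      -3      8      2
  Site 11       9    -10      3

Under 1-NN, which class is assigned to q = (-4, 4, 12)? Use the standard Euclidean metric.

Since √ is increasing, it suffices to compare squared distances:
d²(q, Site 0) = 225 + 256 + 324 = 805
d²(q, Site 1) = 81 + 1 + 529 = 611
d²(q, Site 2) = 9 + 36 + 225 = 270
d²(q, Site 3) = 25 + 49 + 121 = 195
d²(q, Site 4) = 25 + 16 + 256 = 297
d²(q, Site 5) = 0 + 49 + 49 = 98
d²(q, Site 6) = 121 + 144 + 529 = 794
d²(q, Site 7) = 1 + 81 + 256 = 338
d²(q, Site 8) = 4 + 16 + 361 = 381
d²(q, Site 9) = 4 + 4 + 81 = 89
d²(q, Site 10) = 1 + 16 + 100 = 117
d²(q, Site 11) = 169 + 196 + 81 = 446
Site 9 is nearest.

Site 9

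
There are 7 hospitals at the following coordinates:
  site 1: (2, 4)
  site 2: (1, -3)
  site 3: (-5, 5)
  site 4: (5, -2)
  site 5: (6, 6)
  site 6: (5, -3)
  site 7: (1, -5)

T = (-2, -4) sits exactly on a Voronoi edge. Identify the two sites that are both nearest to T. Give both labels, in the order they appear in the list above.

Squared distances from T to each site:
d²(T, site 1) = (-2−2)² + (-4−4)² = 16 + 64 = 80
d²(T, site 2) = (-2−1)² + (-4−(-3))² = 9 + 1 = 10
d²(T, site 3) = (-2−(-5))² + (-4−5)² = 9 + 81 = 90
d²(T, site 4) = (-2−5)² + (-4−(-2))² = 49 + 4 = 53
d²(T, site 5) = (-2−6)² + (-4−6)² = 64 + 100 = 164
d²(T, site 6) = (-2−5)² + (-4−(-3))² = 49 + 1 = 50
d²(T, site 7) = (-2−1)² + (-4−(-5))² = 9 + 1 = 10
T is equidistant from site 2 and site 7 (both at squared distance 10), and every other site is strictly farther — so T lies on the site 2–site 7 Voronoi edge.

site 2 and site 7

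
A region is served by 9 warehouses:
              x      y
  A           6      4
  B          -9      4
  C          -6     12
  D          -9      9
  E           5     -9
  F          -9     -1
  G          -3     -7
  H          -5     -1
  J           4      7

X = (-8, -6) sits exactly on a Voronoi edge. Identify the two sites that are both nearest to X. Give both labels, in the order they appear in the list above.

Squared distances from X to each site:
|XA|² = (-8−6)² + (-6−4)² = 196 + 100 = 296
|XB|² = (-8−(-9))² + (-6−4)² = 1 + 100 = 101
|XC|² = (-8−(-6))² + (-6−12)² = 4 + 324 = 328
|XD|² = (-8−(-9))² + (-6−9)² = 1 + 225 = 226
|XE|² = (-8−5)² + (-6−(-9))² = 169 + 9 = 178
|XF|² = (-8−(-9))² + (-6−(-1))² = 1 + 25 = 26
|XG|² = (-8−(-3))² + (-6−(-7))² = 25 + 1 = 26
|XH|² = (-8−(-5))² + (-6−(-1))² = 9 + 25 = 34
|XJ|² = (-8−4)² + (-6−7)² = 144 + 169 = 313
X is equidistant from F and G (both at squared distance 26), and every other site is strictly farther — so X lies on the F–G Voronoi edge.

F and G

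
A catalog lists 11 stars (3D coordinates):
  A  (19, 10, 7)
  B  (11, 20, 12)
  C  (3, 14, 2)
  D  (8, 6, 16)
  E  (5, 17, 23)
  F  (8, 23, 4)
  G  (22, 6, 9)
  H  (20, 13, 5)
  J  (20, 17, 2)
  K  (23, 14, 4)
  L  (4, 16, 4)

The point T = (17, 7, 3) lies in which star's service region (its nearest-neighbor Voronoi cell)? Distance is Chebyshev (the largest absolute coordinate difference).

A

d(T,A) = max(2, 3, 4) = 4
d(T,B) = max(6, 13, 9) = 13
d(T,C) = max(14, 7, 1) = 14
d(T,D) = max(9, 1, 13) = 13
d(T,E) = max(12, 10, 20) = 20
d(T,F) = max(9, 16, 1) = 16
d(T,G) = max(5, 1, 6) = 6
d(T,H) = max(3, 6, 2) = 6
d(T,J) = max(3, 10, 1) = 10
d(T,K) = max(6, 7, 1) = 7
d(T,L) = max(13, 9, 1) = 13
A is nearest.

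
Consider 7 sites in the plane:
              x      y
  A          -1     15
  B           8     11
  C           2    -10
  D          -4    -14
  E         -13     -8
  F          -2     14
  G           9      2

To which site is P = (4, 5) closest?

Compare squared distances (the ordering matches that of the actual distances):
|PA|² = (4−(-1))² + (5−15)² = 25 + 100 = 125
|PB|² = (4−8)² + (5−11)² = 16 + 36 = 52
|PC|² = (4−2)² + (5−(-10))² = 4 + 225 = 229
|PD|² = (4−(-4))² + (5−(-14))² = 64 + 361 = 425
|PE|² = (4−(-13))² + (5−(-8))² = 289 + 169 = 458
|PF|² = (4−(-2))² + (5−14)² = 36 + 81 = 117
|PG|² = (4−9)² + (5−2)² = 25 + 9 = 34
Minimum is at G.

G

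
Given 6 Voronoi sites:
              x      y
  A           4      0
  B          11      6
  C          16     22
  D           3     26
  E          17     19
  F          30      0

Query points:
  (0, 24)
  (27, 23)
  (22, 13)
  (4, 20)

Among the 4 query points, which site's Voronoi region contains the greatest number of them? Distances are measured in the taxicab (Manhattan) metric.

(0, 24) — d to each: A:28, B:29, C:18, D:5, E:22, F:54 → nearest is D
(27, 23) — d to each: A:46, B:33, C:12, D:27, E:14, F:26 → nearest is C
(22, 13) — d to each: A:31, B:18, C:15, D:32, E:11, F:21 → nearest is E
(4, 20) — d to each: A:20, B:21, C:14, D:7, E:14, F:46 → nearest is D
Tally — C:1, D:2, E:1. D captures the most (2).

D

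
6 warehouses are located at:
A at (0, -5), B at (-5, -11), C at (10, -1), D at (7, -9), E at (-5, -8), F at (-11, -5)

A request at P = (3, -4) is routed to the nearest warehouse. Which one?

Since √ is increasing, it suffices to compare squared distances:
|PA|² = (3−0)² + (-4−(-5))² = 9 + 1 = 10
|PB|² = (3−(-5))² + (-4−(-11))² = 64 + 49 = 113
|PC|² = (3−10)² + (-4−(-1))² = 49 + 9 = 58
|PD|² = (3−7)² + (-4−(-9))² = 16 + 25 = 41
|PE|² = (3−(-5))² + (-4−(-8))² = 64 + 16 = 80
|PF|² = (3−(-11))² + (-4−(-5))² = 196 + 1 = 197
Minimum is at A.

A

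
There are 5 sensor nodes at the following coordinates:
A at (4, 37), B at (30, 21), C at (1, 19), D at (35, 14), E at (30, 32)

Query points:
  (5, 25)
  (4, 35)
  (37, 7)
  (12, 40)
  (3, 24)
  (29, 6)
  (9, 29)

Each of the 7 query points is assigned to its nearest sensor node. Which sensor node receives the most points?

A

(5, 25) — d² to each: A:145, B:641, C:52, D:1021, E:674 → nearest is C
(4, 35) — d² to each: A:4, B:872, C:265, D:1402, E:685 → nearest is A
(37, 7) — d² to each: A:1989, B:245, C:1440, D:53, E:674 → nearest is D
(12, 40) — d² to each: A:73, B:685, C:562, D:1205, E:388 → nearest is A
(3, 24) — d² to each: A:170, B:738, C:29, D:1124, E:793 → nearest is C
(29, 6) — d² to each: A:1586, B:226, C:953, D:100, E:677 → nearest is D
(9, 29) — d² to each: A:89, B:505, C:164, D:901, E:450 → nearest is A
Tally — A:3, C:2, D:2. A captures the most (3).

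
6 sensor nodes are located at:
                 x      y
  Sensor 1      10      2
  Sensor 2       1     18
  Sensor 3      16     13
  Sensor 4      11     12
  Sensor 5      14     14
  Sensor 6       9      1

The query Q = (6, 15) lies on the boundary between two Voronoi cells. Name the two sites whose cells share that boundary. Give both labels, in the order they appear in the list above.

Squared distances from Q to each site:
d²(Q, Sensor 1) = (6−10)² + (15−2)² = 16 + 169 = 185
d²(Q, Sensor 2) = (6−1)² + (15−18)² = 25 + 9 = 34
d²(Q, Sensor 3) = (6−16)² + (15−13)² = 100 + 4 = 104
d²(Q, Sensor 4) = (6−11)² + (15−12)² = 25 + 9 = 34
d²(Q, Sensor 5) = (6−14)² + (15−14)² = 64 + 1 = 65
d²(Q, Sensor 6) = (6−9)² + (15−1)² = 9 + 196 = 205
Q is equidistant from Sensor 2 and Sensor 4 (both at squared distance 34), and every other site is strictly farther — so Q lies on the Sensor 2–Sensor 4 Voronoi edge.

Sensor 2 and Sensor 4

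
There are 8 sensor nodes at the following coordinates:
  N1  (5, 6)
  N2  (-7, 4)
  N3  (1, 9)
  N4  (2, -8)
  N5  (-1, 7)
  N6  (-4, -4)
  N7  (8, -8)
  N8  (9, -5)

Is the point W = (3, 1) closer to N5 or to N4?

Compare squared distances:
|WN5|² = (3−(-1))² + (1−7)² = 16 + 36 = 52
|WN4|² = (3−2)² + (1−(-8))² = 1 + 81 = 82
52 < 82, so N5 is closer.

N5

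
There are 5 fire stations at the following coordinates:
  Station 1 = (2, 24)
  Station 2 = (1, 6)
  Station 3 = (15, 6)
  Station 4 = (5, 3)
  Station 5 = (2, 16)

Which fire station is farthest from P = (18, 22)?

Squared Euclidean distances:
d²(P, Station 1) = 256 + 4 = 260
d²(P, Station 2) = 289 + 256 = 545
d²(P, Station 3) = 9 + 256 = 265
d²(P, Station 4) = 169 + 361 = 530
d²(P, Station 5) = 256 + 36 = 292
The largest is to Station 2.

Station 2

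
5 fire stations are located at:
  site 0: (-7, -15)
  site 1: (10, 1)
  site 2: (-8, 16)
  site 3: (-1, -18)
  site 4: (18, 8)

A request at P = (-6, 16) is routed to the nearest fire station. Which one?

site 2

Squared Euclidean distances:
d²(P, site 0) = 1 + 961 = 962
d²(P, site 1) = 256 + 225 = 481
d²(P, site 2) = 4 + 0 = 4
d²(P, site 3) = 25 + 1156 = 1181
d²(P, site 4) = 576 + 64 = 640
Minimum is at site 2.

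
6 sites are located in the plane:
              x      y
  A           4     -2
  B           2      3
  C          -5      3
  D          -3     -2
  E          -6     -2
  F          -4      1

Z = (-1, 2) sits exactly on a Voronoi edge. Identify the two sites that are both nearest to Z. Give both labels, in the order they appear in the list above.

B and F

Squared distances from Z to each site:
|ZA|² = 25 + 16 = 41
|ZB|² = 9 + 1 = 10
|ZC|² = 16 + 1 = 17
|ZD|² = 4 + 16 = 20
|ZE|² = 25 + 16 = 41
|ZF|² = 9 + 1 = 10
Z is equidistant from B and F (both at squared distance 10), and every other site is strictly farther — so Z lies on the B–F Voronoi edge.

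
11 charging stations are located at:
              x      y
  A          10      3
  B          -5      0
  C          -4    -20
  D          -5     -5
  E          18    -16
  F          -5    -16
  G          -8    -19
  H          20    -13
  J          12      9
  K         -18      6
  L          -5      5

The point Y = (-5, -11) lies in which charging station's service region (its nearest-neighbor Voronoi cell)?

Squared Euclidean distances:
|YA|² = 225 + 196 = 421
|YB|² = 0 + 121 = 121
|YC|² = 1 + 81 = 82
|YD|² = 0 + 36 = 36
|YE|² = 529 + 25 = 554
|YF|² = 0 + 25 = 25
|YG|² = 9 + 64 = 73
|YH|² = 625 + 4 = 629
|YJ|² = 289 + 400 = 689
|YK|² = 169 + 289 = 458
|YL|² = 0 + 256 = 256
Minimum is at F.

F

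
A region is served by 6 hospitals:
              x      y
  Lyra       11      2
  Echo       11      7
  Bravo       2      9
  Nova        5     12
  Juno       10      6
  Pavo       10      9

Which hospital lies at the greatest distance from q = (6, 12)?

Lyra

Squared Euclidean distances:
d²(q, Lyra) = (6−11)² + (12−2)² = 25 + 100 = 125
d²(q, Echo) = (6−11)² + (12−7)² = 25 + 25 = 50
d²(q, Bravo) = (6−2)² + (12−9)² = 16 + 9 = 25
d²(q, Nova) = (6−5)² + (12−12)² = 1 + 0 = 1
d²(q, Juno) = (6−10)² + (12−6)² = 16 + 36 = 52
d²(q, Pavo) = (6−10)² + (12−9)² = 16 + 9 = 25
The largest is to Lyra.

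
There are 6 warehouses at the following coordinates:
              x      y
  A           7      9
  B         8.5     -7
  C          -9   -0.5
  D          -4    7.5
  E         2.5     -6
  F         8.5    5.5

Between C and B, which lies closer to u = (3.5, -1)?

Compare squared distances:
|uC|² = (3.5−(-9))² + (-1−(-0.5))² = 156.25 + 0.25 = 156.5
|uB|² = (3.5−8.5)² + (-1−(-7))² = 25 + 36 = 61
156.5 > 61, so B is closer.

B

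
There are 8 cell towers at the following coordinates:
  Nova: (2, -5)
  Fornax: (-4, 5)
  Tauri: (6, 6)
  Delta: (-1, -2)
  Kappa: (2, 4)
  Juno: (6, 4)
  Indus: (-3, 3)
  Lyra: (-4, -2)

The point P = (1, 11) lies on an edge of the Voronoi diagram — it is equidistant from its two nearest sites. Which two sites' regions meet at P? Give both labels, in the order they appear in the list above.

Squared distances from P to each site:
d²(P, Nova) = 1 + 256 = 257
d²(P, Fornax) = 25 + 36 = 61
d²(P, Tauri) = 25 + 25 = 50
d²(P, Delta) = 4 + 169 = 173
d²(P, Kappa) = 1 + 49 = 50
d²(P, Juno) = 25 + 49 = 74
d²(P, Indus) = 16 + 64 = 80
d²(P, Lyra) = 25 + 169 = 194
P is equidistant from Tauri and Kappa (both at squared distance 50), and every other site is strictly farther — so P lies on the Tauri–Kappa Voronoi edge.

Tauri and Kappa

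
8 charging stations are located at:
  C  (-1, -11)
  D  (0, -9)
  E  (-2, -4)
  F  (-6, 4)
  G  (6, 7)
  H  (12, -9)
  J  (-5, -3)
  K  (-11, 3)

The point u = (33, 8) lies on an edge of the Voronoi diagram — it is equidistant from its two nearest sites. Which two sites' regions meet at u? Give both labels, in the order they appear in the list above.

G and H

Squared distances from u to each site:
|uC|² = (33−(-1))² + (8−(-11))² = 1156 + 361 = 1517
|uD|² = (33−0)² + (8−(-9))² = 1089 + 289 = 1378
|uE|² = (33−(-2))² + (8−(-4))² = 1225 + 144 = 1369
|uF|² = (33−(-6))² + (8−4)² = 1521 + 16 = 1537
|uG|² = (33−6)² + (8−7)² = 729 + 1 = 730
|uH|² = (33−12)² + (8−(-9))² = 441 + 289 = 730
|uJ|² = (33−(-5))² + (8−(-3))² = 1444 + 121 = 1565
|uK|² = (33−(-11))² + (8−3)² = 1936 + 25 = 1961
u is equidistant from G and H (both at squared distance 730), and every other site is strictly farther — so u lies on the G–H Voronoi edge.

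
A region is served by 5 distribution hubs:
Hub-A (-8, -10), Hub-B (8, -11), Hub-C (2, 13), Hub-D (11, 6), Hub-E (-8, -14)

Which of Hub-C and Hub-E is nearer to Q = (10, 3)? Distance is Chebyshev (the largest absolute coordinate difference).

Hub-C

d(Q, Hub-C) = max(8, 10) = 10
d(Q, Hub-E) = max(18, 17) = 18
10 < 18, so Hub-C is closer.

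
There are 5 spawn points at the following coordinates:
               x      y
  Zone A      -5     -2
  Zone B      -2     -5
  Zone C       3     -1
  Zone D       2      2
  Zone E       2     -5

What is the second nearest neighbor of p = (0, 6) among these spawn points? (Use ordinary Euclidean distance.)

Compare squared distances (the ordering matches that of the actual distances):
d²(p, Zone A) = (0−(-5))² + (6−(-2))² = 25 + 64 = 89
d²(p, Zone B) = (0−(-2))² + (6−(-5))² = 4 + 121 = 125
d²(p, Zone C) = (0−3)² + (6−(-1))² = 9 + 49 = 58
d²(p, Zone D) = (0−2)² + (6−2)² = 4 + 16 = 20
d²(p, Zone E) = (0−2)² + (6−(-5))² = 4 + 121 = 125
Sorted ascending: Zone D, Zone C, Zone A, … — the second-nearest is Zone C.

Zone C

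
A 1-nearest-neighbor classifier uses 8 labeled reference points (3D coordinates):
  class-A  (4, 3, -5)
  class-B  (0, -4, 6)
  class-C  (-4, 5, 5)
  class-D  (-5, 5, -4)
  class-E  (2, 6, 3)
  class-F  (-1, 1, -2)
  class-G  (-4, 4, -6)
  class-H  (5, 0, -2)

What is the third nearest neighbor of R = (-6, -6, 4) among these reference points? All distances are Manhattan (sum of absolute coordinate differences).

class-F

d(R, class-A) = |-6−4| + |-6−3| + |4−(-5)| = 10 + 9 + 9 = 28
d(R, class-B) = |-6−0| + |-6−(-4)| + |4−6| = 6 + 2 + 2 = 10
d(R, class-C) = |-6−(-4)| + |-6−5| + |4−5| = 2 + 11 + 1 = 14
d(R, class-D) = |-6−(-5)| + |-6−5| + |4−(-4)| = 1 + 11 + 8 = 20
d(R, class-E) = |-6−2| + |-6−6| + |4−3| = 8 + 12 + 1 = 21
d(R, class-F) = |-6−(-1)| + |-6−1| + |4−(-2)| = 5 + 7 + 6 = 18
d(R, class-G) = |-6−(-4)| + |-6−4| + |4−(-6)| = 2 + 10 + 10 = 22
d(R, class-H) = |-6−5| + |-6−0| + |4−(-2)| = 11 + 6 + 6 = 23
Sorted ascending: class-B, class-C, class-F, class-D, … — the third-nearest is class-F.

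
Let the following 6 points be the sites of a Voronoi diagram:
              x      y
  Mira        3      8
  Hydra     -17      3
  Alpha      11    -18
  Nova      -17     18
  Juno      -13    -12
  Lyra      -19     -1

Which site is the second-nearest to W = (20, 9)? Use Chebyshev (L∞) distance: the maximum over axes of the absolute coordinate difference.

d(W, Mira) = max(17, 1) = 17
d(W, Hydra) = max(37, 6) = 37
d(W, Alpha) = max(9, 27) = 27
d(W, Nova) = max(37, 9) = 37
d(W, Juno) = max(33, 21) = 33
d(W, Lyra) = max(39, 10) = 39
Sorted ascending: Mira, Alpha, Juno, … — the second-nearest is Alpha.

Alpha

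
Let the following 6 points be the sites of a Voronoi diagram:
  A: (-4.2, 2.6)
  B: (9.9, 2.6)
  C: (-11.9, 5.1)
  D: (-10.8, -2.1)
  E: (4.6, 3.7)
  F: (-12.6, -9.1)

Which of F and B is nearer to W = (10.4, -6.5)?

Compare squared distances:
|WF|² = (10.4−(-12.6))² + (-6.5−(-9.1))² = 529 + 6.76 = 535.76
|WB|² = (10.4−9.9)² + (-6.5−2.6)² = 0.25 + 82.81 = 83.06
535.76 > 83.06, so B is closer.

B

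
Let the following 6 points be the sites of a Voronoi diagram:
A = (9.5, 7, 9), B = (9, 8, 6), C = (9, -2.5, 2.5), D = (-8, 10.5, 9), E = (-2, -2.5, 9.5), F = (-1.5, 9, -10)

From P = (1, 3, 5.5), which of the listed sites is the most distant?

Since √ is increasing, it suffices to compare squared distances:
|PA|² = (1−9.5)² + (3−7)² + (5.5−9)² = 72.25 + 16 + 12.25 = 100.5
|PB|² = (1−9)² + (3−8)² + (5.5−6)² = 64 + 25 + 0.25 = 89.25
|PC|² = (1−9)² + (3−(-2.5))² + (5.5−2.5)² = 64 + 30.25 + 9 = 103.25
|PD|² = (1−(-8))² + (3−10.5)² + (5.5−9)² = 81 + 56.25 + 12.25 = 149.5
|PE|² = (1−(-2))² + (3−(-2.5))² + (5.5−9.5)² = 9 + 30.25 + 16 = 55.25
|PF|² = (1−(-1.5))² + (3−9)² + (5.5−(-10))² = 6.25 + 36 + 240.25 = 282.5
The largest is to F.

F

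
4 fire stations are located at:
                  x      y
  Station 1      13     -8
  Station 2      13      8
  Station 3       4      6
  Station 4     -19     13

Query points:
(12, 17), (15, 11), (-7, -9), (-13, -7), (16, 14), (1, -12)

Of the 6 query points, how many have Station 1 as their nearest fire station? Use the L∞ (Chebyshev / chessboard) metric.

1

(12, 17) — d to each: Station 1:25, Station 2:9, Station 3:11, Station 4:31 → nearest is Station 2
(15, 11) — d to each: Station 1:19, Station 2:3, Station 3:11, Station 4:34 → nearest is Station 2
(-7, -9) — d to each: Station 1:20, Station 2:20, Station 3:15, Station 4:22 → nearest is Station 3
(-13, -7) — d to each: Station 1:26, Station 2:26, Station 3:17, Station 4:20 → nearest is Station 3
(16, 14) — d to each: Station 1:22, Station 2:6, Station 3:12, Station 4:35 → nearest is Station 2
(1, -12) — d to each: Station 1:12, Station 2:20, Station 3:18, Station 4:25 → nearest is Station 1
1 of the 6 points has Station 1 as nearest.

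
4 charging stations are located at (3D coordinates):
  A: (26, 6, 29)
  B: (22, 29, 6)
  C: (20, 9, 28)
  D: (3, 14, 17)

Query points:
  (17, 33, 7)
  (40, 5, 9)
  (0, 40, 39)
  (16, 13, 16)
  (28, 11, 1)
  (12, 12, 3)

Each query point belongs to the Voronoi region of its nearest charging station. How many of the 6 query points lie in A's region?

(17, 33, 7) — d² to each: A:1294, B:42, C:1026, D:657 → nearest is B
(40, 5, 9) — d² to each: A:597, B:909, C:777, D:1514 → nearest is A
(0, 40, 39) — d² to each: A:1932, B:1694, C:1482, D:1169 → nearest is D
(16, 13, 16) — d² to each: A:318, B:392, C:176, D:171 → nearest is D
(28, 11, 1) — d² to each: A:813, B:385, C:797, D:890 → nearest is B
(12, 12, 3) — d² to each: A:908, B:398, C:698, D:281 → nearest is D
1 of the 6 points has A as nearest.

1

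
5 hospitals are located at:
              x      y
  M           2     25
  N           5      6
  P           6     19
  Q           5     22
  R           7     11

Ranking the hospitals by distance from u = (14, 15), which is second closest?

P

Squared Euclidean distances:
|uM|² = (14−2)² + (15−25)² = 144 + 100 = 244
|uN|² = (14−5)² + (15−6)² = 81 + 81 = 162
|uP|² = (14−6)² + (15−19)² = 64 + 16 = 80
|uQ|² = (14−5)² + (15−22)² = 81 + 49 = 130
|uR|² = (14−7)² + (15−11)² = 49 + 16 = 65
Sorted ascending: R, P, Q, … — the second-nearest is P.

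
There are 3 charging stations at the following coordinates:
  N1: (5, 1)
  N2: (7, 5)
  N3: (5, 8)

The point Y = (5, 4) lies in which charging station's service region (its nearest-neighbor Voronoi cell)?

N2

Compare squared distances (the ordering matches that of the actual distances):
|YN1|² = (5−5)² + (4−1)² = 0 + 9 = 9
|YN2|² = (5−7)² + (4−5)² = 4 + 1 = 5
|YN3|² = (5−5)² + (4−8)² = 0 + 16 = 16
N2 is nearest.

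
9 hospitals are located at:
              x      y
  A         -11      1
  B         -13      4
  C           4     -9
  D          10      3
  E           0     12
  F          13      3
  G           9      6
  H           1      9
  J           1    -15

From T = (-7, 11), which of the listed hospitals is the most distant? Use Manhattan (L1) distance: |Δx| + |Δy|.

d(T,A) = |-7−(-11)| + |11−1| = 4 + 10 = 14
d(T,B) = |-7−(-13)| + |11−4| = 6 + 7 = 13
d(T,C) = |-7−4| + |11−(-9)| = 11 + 20 = 31
d(T,D) = |-7−10| + |11−3| = 17 + 8 = 25
d(T,E) = |-7−0| + |11−12| = 7 + 1 = 8
d(T,F) = |-7−13| + |11−3| = 20 + 8 = 28
d(T,G) = |-7−9| + |11−6| = 16 + 5 = 21
d(T,H) = |-7−1| + |11−9| = 8 + 2 = 10
d(T,J) = |-7−1| + |11−(-15)| = 8 + 26 = 34
The largest is to J.

J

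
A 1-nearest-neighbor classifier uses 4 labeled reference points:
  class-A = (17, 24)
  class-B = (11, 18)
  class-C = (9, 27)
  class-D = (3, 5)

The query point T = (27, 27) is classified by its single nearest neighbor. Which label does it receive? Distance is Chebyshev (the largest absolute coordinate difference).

class-A

d(T, class-A) = max(10, 3) = 10
d(T, class-B) = max(16, 9) = 16
d(T, class-C) = max(18, 0) = 18
d(T, class-D) = max(24, 22) = 24
class-A is nearest.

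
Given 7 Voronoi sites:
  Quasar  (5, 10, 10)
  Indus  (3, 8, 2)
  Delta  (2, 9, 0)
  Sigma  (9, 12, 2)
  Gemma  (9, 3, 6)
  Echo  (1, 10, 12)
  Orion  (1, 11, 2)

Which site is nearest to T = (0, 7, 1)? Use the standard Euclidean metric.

Since √ is increasing, it suffices to compare squared distances:
d²(T, Quasar) = 25 + 9 + 81 = 115
d²(T, Indus) = 9 + 1 + 1 = 11
d²(T, Delta) = 4 + 4 + 1 = 9
d²(T, Sigma) = 81 + 25 + 1 = 107
d²(T, Gemma) = 81 + 16 + 25 = 122
d²(T, Echo) = 1 + 9 + 121 = 131
d²(T, Orion) = 1 + 16 + 1 = 18
Delta is nearest.

Delta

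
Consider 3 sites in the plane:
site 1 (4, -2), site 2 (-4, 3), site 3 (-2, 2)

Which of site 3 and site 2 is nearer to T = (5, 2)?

Compare squared distances:
d²(T, site 3) = (5−(-2))² + (2−2)² = 49 + 0 = 49
d²(T, site 2) = (5−(-4))² + (2−3)² = 81 + 1 = 82
49 < 82, so site 3 is closer.

site 3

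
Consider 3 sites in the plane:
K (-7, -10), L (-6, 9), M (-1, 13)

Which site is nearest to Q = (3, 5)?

M

Since √ is increasing, it suffices to compare squared distances:
|QK|² = (3−(-7))² + (5−(-10))² = 100 + 225 = 325
|QL|² = (3−(-6))² + (5−9)² = 81 + 16 = 97
|QM|² = (3−(-1))² + (5−13)² = 16 + 64 = 80
The smallest is to M, so Q lies in the Voronoi region of M.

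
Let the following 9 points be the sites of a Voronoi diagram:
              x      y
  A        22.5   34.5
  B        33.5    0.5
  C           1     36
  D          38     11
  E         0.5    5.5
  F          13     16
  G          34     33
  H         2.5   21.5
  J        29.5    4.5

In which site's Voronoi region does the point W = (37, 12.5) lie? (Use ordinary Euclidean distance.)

D

Squared Euclidean distances:
|WA|² = 210.25 + 484 = 694.25
|WB|² = 12.25 + 144 = 156.25
|WC|² = 1296 + 552.25 = 1848.25
|WD|² = 1 + 2.25 = 3.25
|WE|² = 1332.25 + 49 = 1381.25
|WF|² = 576 + 12.25 = 588.25
|WG|² = 9 + 420.25 = 429.25
|WH|² = 1190.25 + 81 = 1271.25
|WJ|² = 56.25 + 64 = 120.25
Minimum is at D.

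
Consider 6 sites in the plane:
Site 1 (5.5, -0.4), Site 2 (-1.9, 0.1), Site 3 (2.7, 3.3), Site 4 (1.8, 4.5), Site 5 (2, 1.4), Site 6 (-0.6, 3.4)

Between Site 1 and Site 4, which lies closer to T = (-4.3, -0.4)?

Compare squared distances:
d²(T, Site 1) = (-4.3−5.5)² + (-0.4−(-0.4))² = 96.04 + 0 = 96.04
d²(T, Site 4) = (-4.3−1.8)² + (-0.4−4.5)² = 37.21 + 24.01 = 61.22
96.04 > 61.22, so Site 4 is closer.

Site 4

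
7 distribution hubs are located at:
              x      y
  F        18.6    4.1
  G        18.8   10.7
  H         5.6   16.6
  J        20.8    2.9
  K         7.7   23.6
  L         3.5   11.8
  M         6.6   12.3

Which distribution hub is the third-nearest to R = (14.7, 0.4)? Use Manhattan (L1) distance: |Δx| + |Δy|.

d(R,F) = |14.7−18.6| + |0.4−4.1| = 3.9 + 3.7 = 7.6
d(R,G) = |14.7−18.8| + |0.4−10.7| = 4.1 + 10.3 = 14.4
d(R,H) = |14.7−5.6| + |0.4−16.6| = 9.1 + 16.2 = 25.3
d(R,J) = |14.7−20.8| + |0.4−2.9| = 6.1 + 2.5 = 8.6
d(R,K) = |14.7−7.7| + |0.4−23.6| = 7 + 23.2 = 30.2
d(R,L) = |14.7−3.5| + |0.4−11.8| = 11.2 + 11.4 = 22.6
d(R,M) = |14.7−6.6| + |0.4−12.3| = 8.1 + 11.9 = 20
Sorted ascending: F, J, G, M, … — the third-nearest is G.

G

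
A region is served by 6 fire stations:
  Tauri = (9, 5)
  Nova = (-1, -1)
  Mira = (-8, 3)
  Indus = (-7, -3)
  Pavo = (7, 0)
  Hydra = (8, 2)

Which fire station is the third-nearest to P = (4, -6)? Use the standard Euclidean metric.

Since √ is increasing, it suffices to compare squared distances:
d²(P, Tauri) = (4−9)² + (-6−5)² = 25 + 121 = 146
d²(P, Nova) = (4−(-1))² + (-6−(-1))² = 25 + 25 = 50
d²(P, Mira) = (4−(-8))² + (-6−3)² = 144 + 81 = 225
d²(P, Indus) = (4−(-7))² + (-6−(-3))² = 121 + 9 = 130
d²(P, Pavo) = (4−7)² + (-6−0)² = 9 + 36 = 45
d²(P, Hydra) = (4−8)² + (-6−2)² = 16 + 64 = 80
Sorted ascending: Pavo, Nova, Hydra, Indus, … — the third-nearest is Hydra.

Hydra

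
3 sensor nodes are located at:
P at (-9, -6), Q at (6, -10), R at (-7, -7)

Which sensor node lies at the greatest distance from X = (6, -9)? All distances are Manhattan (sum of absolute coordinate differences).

P

d(X,P) = |6−(-9)| + |-9−(-6)| = 15 + 3 = 18
d(X,Q) = |6−6| + |-9−(-10)| = 0 + 1 = 1
d(X,R) = |6−(-7)| + |-9−(-7)| = 13 + 2 = 15
The largest is to P.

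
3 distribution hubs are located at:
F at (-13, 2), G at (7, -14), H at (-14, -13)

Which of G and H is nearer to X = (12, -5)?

G

Compare squared distances:
|XG|² = (12−7)² + (-5−(-14))² = 25 + 81 = 106
|XH|² = (12−(-14))² + (-5−(-13))² = 676 + 64 = 740
106 < 740, so G is closer.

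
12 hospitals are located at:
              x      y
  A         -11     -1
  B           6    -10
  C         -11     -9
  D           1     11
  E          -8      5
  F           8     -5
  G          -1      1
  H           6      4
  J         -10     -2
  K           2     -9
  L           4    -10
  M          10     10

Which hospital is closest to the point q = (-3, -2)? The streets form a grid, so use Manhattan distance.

G

d(q,A) = |-3−(-11)| + |-2−(-1)| = 8 + 1 = 9
d(q,B) = |-3−6| + |-2−(-10)| = 9 + 8 = 17
d(q,C) = |-3−(-11)| + |-2−(-9)| = 8 + 7 = 15
d(q,D) = |-3−1| + |-2−11| = 4 + 13 = 17
d(q,E) = |-3−(-8)| + |-2−5| = 5 + 7 = 12
d(q,F) = |-3−8| + |-2−(-5)| = 11 + 3 = 14
d(q,G) = |-3−(-1)| + |-2−1| = 2 + 3 = 5
d(q,H) = |-3−6| + |-2−4| = 9 + 6 = 15
d(q,J) = |-3−(-10)| + |-2−(-2)| = 7 + 0 = 7
d(q,K) = |-3−2| + |-2−(-9)| = 5 + 7 = 12
d(q,L) = |-3−4| + |-2−(-10)| = 7 + 8 = 15
d(q,M) = |-3−10| + |-2−10| = 13 + 12 = 25
Minimum is at G.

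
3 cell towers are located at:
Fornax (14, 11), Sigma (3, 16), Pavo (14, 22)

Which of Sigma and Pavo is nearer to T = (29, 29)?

Pavo

Compare squared distances:
d²(T, Sigma) = (29−3)² + (29−16)² = 676 + 169 = 845
d²(T, Pavo) = (29−14)² + (29−22)² = 225 + 49 = 274
845 > 274, so Pavo is closer.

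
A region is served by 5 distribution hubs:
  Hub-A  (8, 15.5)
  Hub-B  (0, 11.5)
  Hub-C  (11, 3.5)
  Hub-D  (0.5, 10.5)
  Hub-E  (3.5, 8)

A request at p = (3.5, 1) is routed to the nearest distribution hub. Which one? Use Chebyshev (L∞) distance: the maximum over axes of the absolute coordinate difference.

Hub-E

d(p, Hub-A) = max(4.5, 14.5) = 14.5
d(p, Hub-B) = max(3.5, 10.5) = 10.5
d(p, Hub-C) = max(7.5, 2.5) = 7.5
d(p, Hub-D) = max(3, 9.5) = 9.5
d(p, Hub-E) = max(0, 7) = 7
The smallest is to Hub-E, so p lies in the Voronoi region of Hub-E.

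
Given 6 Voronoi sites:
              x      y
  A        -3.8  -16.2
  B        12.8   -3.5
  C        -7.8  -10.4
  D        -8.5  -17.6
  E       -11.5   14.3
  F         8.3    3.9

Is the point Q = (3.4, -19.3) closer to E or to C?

C

Compare squared distances:
|QE|² = (3.4−(-11.5))² + (-19.3−14.3)² = 222.01 + 1128.96 = 1350.97
|QC|² = (3.4−(-7.8))² + (-19.3−(-10.4))² = 125.44 + 79.21 = 204.65
1350.97 > 204.65, so C is closer.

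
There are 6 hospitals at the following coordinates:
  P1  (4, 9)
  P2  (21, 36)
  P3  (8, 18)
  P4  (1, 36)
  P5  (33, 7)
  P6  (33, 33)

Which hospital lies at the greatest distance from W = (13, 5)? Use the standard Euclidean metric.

Compare squared distances (the ordering matches that of the actual distances):
|WP1|² = 81 + 16 = 97
|WP2|² = 64 + 961 = 1025
|WP3|² = 25 + 169 = 194
|WP4|² = 144 + 961 = 1105
|WP5|² = 400 + 4 = 404
|WP6|² = 400 + 784 = 1184
The largest is to P6.

P6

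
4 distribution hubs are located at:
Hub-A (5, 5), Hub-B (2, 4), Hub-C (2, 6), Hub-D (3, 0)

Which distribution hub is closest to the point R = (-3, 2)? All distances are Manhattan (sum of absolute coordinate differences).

Hub-B

d(R, Hub-A) = |-3−5| + |2−5| = 8 + 3 = 11
d(R, Hub-B) = |-3−2| + |2−4| = 5 + 2 = 7
d(R, Hub-C) = |-3−2| + |2−6| = 5 + 4 = 9
d(R, Hub-D) = |-3−3| + |2−0| = 6 + 2 = 8
The smallest is to Hub-B, so R lies in the Voronoi region of Hub-B.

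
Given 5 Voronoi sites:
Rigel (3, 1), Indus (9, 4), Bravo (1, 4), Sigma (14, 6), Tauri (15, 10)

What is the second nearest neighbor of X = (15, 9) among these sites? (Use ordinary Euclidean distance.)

Compare squared distances (the ordering matches that of the actual distances):
d²(X, Rigel) = (15−3)² + (9−1)² = 144 + 64 = 208
d²(X, Indus) = (15−9)² + (9−4)² = 36 + 25 = 61
d²(X, Bravo) = (15−1)² + (9−4)² = 196 + 25 = 221
d²(X, Sigma) = (15−14)² + (9−6)² = 1 + 9 = 10
d²(X, Tauri) = (15−15)² + (9−10)² = 0 + 1 = 1
Sorted ascending: Tauri, Sigma, Indus, … — the second-nearest is Sigma.

Sigma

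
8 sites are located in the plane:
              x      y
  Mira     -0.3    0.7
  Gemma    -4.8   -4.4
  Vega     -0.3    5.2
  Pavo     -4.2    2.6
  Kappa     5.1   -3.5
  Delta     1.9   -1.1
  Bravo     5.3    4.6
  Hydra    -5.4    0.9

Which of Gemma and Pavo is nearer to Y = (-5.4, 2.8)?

Compare squared distances:
d²(Y, Gemma) = (-5.4−(-4.8))² + (2.8−(-4.4))² = 0.36 + 51.84 = 52.2
d²(Y, Pavo) = (-5.4−(-4.2))² + (2.8−2.6)² = 1.44 + 0.04 = 1.48
52.2 > 1.48, so Pavo is closer.

Pavo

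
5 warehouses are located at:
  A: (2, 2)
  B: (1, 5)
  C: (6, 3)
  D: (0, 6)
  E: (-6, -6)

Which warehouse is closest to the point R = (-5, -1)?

Since √ is increasing, it suffices to compare squared distances:
|RA|² = (-5−2)² + (-1−2)² = 49 + 9 = 58
|RB|² = (-5−1)² + (-1−5)² = 36 + 36 = 72
|RC|² = (-5−6)² + (-1−3)² = 121 + 16 = 137
|RD|² = (-5−0)² + (-1−6)² = 25 + 49 = 74
|RE|² = (-5−(-6))² + (-1−(-6))² = 1 + 25 = 26
The smallest is to E, so R lies in the Voronoi region of E.

E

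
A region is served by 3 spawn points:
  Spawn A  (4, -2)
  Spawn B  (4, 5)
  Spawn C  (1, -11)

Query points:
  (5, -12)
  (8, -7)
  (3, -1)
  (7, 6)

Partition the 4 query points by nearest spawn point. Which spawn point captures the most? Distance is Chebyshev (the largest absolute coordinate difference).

Spawn A

(5, -12) — d to each: Spawn A:10, Spawn B:17, Spawn C:4 → nearest is Spawn C
(8, -7) — d to each: Spawn A:5, Spawn B:12, Spawn C:7 → nearest is Spawn A
(3, -1) — d to each: Spawn A:1, Spawn B:6, Spawn C:10 → nearest is Spawn A
(7, 6) — d to each: Spawn A:8, Spawn B:3, Spawn C:17 → nearest is Spawn B
Tally — Spawn A:2, Spawn B:1, Spawn C:1. Spawn A captures the most (2).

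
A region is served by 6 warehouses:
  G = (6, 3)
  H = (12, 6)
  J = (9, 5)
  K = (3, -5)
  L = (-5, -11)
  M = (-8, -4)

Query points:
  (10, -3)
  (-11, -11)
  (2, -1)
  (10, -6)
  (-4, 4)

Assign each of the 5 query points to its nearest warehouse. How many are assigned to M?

(10, -3) — d² to each: G:52, H:85, J:65, K:53, L:289, M:325 → nearest is G
(-11, -11) — d² to each: G:485, H:818, J:656, K:232, L:36, M:58 → nearest is L
(2, -1) — d² to each: G:32, H:149, J:85, K:17, L:149, M:109 → nearest is K
(10, -6) — d² to each: G:97, H:148, J:122, K:50, L:250, M:328 → nearest is K
(-4, 4) — d² to each: G:101, H:260, J:170, K:130, L:226, M:80 → nearest is M
1 of the 5 points has M as nearest.

1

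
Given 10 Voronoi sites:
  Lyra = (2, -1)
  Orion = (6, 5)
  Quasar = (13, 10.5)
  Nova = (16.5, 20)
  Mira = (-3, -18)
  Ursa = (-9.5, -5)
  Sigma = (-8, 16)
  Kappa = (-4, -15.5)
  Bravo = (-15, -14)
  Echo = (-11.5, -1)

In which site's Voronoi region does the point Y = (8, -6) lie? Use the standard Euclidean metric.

Lyra

Compare squared distances (the ordering matches that of the actual distances):
d²(Y, Lyra) = (8−2)² + (-6−(-1))² = 36 + 25 = 61
d²(Y, Orion) = (8−6)² + (-6−5)² = 4 + 121 = 125
d²(Y, Quasar) = (8−13)² + (-6−10.5)² = 25 + 272.25 = 297.25
d²(Y, Nova) = (8−16.5)² + (-6−20)² = 72.25 + 676 = 748.25
d²(Y, Mira) = (8−(-3))² + (-6−(-18))² = 121 + 144 = 265
d²(Y, Ursa) = (8−(-9.5))² + (-6−(-5))² = 306.25 + 1 = 307.25
d²(Y, Sigma) = (8−(-8))² + (-6−16)² = 256 + 484 = 740
d²(Y, Kappa) = (8−(-4))² + (-6−(-15.5))² = 144 + 90.25 = 234.25
d²(Y, Bravo) = (8−(-15))² + (-6−(-14))² = 529 + 64 = 593
d²(Y, Echo) = (8−(-11.5))² + (-6−(-1))² = 380.25 + 25 = 405.25
The smallest is to Lyra, so Y lies in the Voronoi region of Lyra.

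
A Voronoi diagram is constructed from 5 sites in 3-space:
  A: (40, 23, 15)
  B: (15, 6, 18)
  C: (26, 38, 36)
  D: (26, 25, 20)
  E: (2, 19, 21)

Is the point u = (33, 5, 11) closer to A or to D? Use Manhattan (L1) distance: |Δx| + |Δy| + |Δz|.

A

d(u,A) = |33−40| + |5−23| + |11−15| = 7 + 18 + 4 = 29
d(u,D) = |33−26| + |5−25| + |11−20| = 7 + 20 + 9 = 36
29 < 36, so A is closer.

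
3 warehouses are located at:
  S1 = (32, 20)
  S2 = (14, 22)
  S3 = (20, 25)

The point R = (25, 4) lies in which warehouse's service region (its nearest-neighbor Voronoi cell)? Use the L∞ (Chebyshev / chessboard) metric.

d(R,S1) = max(7, 16) = 16
d(R,S2) = max(11, 18) = 18
d(R,S3) = max(5, 21) = 21
The smallest is to S1, so R lies in the Voronoi region of S1.

S1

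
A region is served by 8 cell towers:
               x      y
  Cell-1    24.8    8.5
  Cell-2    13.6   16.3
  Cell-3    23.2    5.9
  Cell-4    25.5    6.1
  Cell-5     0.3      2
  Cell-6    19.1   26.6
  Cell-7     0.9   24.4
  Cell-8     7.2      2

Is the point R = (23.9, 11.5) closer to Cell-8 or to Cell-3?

Compare squared distances:
d²(R, Cell-8) = (23.9−7.2)² + (11.5−2)² = 278.89 + 90.25 = 369.14
d²(R, Cell-3) = (23.9−23.2)² + (11.5−5.9)² = 0.49 + 31.36 = 31.85
369.14 > 31.85, so Cell-3 is closer.

Cell-3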